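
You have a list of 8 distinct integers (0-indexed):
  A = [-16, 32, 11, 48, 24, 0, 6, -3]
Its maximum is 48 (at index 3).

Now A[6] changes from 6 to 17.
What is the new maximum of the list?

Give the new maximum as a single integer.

Old max = 48 (at index 3)
Change: A[6] 6 -> 17
Changed element was NOT the old max.
  New max = max(old_max, new_val) = max(48, 17) = 48

Answer: 48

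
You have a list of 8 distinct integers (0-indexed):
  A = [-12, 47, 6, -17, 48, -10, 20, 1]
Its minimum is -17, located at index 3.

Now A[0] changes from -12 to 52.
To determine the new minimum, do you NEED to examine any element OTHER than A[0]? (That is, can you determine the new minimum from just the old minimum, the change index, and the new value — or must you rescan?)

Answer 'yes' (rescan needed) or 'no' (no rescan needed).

Old min = -17 at index 3
Change at index 0: -12 -> 52
Index 0 was NOT the min. New min = min(-17, 52). No rescan of other elements needed.
Needs rescan: no

Answer: no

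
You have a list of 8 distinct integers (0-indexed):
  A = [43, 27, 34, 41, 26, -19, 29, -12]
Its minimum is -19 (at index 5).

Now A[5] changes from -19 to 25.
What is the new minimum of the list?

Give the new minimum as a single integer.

Answer: -12

Derivation:
Old min = -19 (at index 5)
Change: A[5] -19 -> 25
Changed element WAS the min. Need to check: is 25 still <= all others?
  Min of remaining elements: -12
  New min = min(25, -12) = -12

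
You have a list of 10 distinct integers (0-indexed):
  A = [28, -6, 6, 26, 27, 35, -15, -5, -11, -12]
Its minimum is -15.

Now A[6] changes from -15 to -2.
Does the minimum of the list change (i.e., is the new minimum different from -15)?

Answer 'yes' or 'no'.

Old min = -15
Change: A[6] -15 -> -2
Changed element was the min; new min must be rechecked.
New min = -12; changed? yes

Answer: yes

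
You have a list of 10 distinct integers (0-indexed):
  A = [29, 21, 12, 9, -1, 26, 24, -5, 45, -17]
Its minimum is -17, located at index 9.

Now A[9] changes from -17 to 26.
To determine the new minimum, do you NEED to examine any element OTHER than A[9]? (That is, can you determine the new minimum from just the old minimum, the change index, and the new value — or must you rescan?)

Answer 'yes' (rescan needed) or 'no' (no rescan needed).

Old min = -17 at index 9
Change at index 9: -17 -> 26
Index 9 WAS the min and new value 26 > old min -17. Must rescan other elements to find the new min.
Needs rescan: yes

Answer: yes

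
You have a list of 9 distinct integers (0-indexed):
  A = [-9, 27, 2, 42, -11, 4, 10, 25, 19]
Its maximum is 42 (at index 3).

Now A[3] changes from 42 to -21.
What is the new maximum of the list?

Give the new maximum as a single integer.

Old max = 42 (at index 3)
Change: A[3] 42 -> -21
Changed element WAS the max -> may need rescan.
  Max of remaining elements: 27
  New max = max(-21, 27) = 27

Answer: 27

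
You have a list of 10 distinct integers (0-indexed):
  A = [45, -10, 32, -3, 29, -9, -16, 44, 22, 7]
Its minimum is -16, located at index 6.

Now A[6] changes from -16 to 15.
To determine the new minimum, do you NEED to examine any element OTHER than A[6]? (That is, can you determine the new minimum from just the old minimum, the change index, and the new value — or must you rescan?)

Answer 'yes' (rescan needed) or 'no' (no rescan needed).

Old min = -16 at index 6
Change at index 6: -16 -> 15
Index 6 WAS the min and new value 15 > old min -16. Must rescan other elements to find the new min.
Needs rescan: yes

Answer: yes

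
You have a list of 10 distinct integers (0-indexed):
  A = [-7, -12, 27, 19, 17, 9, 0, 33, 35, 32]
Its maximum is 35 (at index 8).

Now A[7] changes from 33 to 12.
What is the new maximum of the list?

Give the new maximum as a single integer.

Answer: 35

Derivation:
Old max = 35 (at index 8)
Change: A[7] 33 -> 12
Changed element was NOT the old max.
  New max = max(old_max, new_val) = max(35, 12) = 35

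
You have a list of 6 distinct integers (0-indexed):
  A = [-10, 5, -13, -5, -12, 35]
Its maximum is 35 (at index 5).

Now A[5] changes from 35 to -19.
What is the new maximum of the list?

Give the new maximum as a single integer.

Answer: 5

Derivation:
Old max = 35 (at index 5)
Change: A[5] 35 -> -19
Changed element WAS the max -> may need rescan.
  Max of remaining elements: 5
  New max = max(-19, 5) = 5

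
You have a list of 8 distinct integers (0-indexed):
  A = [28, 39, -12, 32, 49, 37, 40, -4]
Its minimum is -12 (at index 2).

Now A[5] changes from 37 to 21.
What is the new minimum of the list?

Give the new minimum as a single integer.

Old min = -12 (at index 2)
Change: A[5] 37 -> 21
Changed element was NOT the old min.
  New min = min(old_min, new_val) = min(-12, 21) = -12

Answer: -12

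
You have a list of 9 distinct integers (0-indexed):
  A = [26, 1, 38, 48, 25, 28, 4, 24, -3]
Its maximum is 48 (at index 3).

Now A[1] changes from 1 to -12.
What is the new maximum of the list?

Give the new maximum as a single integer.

Answer: 48

Derivation:
Old max = 48 (at index 3)
Change: A[1] 1 -> -12
Changed element was NOT the old max.
  New max = max(old_max, new_val) = max(48, -12) = 48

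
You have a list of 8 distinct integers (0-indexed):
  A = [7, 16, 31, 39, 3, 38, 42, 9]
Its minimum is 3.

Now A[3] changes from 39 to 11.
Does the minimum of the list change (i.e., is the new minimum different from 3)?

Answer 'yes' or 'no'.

Answer: no

Derivation:
Old min = 3
Change: A[3] 39 -> 11
Changed element was NOT the min; min changes only if 11 < 3.
New min = 3; changed? no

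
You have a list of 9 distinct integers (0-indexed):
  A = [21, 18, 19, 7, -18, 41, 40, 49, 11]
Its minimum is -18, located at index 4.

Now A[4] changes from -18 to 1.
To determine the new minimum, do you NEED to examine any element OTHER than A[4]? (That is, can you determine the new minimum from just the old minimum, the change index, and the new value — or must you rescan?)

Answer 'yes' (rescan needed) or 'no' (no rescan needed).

Old min = -18 at index 4
Change at index 4: -18 -> 1
Index 4 WAS the min and new value 1 > old min -18. Must rescan other elements to find the new min.
Needs rescan: yes

Answer: yes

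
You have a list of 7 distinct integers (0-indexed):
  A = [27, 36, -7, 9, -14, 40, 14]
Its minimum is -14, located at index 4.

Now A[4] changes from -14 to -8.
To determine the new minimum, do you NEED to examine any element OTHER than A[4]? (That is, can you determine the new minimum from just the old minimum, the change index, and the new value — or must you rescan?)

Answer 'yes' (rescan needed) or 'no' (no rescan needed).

Old min = -14 at index 4
Change at index 4: -14 -> -8
Index 4 WAS the min and new value -8 > old min -14. Must rescan other elements to find the new min.
Needs rescan: yes

Answer: yes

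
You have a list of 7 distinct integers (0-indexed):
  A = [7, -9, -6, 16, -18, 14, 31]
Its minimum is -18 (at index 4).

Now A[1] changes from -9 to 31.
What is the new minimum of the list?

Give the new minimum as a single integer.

Old min = -18 (at index 4)
Change: A[1] -9 -> 31
Changed element was NOT the old min.
  New min = min(old_min, new_val) = min(-18, 31) = -18

Answer: -18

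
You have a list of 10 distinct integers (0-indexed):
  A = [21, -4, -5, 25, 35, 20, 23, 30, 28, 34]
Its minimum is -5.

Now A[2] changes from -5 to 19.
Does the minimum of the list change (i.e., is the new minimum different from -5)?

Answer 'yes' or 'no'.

Answer: yes

Derivation:
Old min = -5
Change: A[2] -5 -> 19
Changed element was the min; new min must be rechecked.
New min = -4; changed? yes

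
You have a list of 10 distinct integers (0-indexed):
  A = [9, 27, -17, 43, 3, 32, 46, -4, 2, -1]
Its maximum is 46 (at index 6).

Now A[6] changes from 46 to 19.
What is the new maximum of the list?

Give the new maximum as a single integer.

Old max = 46 (at index 6)
Change: A[6] 46 -> 19
Changed element WAS the max -> may need rescan.
  Max of remaining elements: 43
  New max = max(19, 43) = 43

Answer: 43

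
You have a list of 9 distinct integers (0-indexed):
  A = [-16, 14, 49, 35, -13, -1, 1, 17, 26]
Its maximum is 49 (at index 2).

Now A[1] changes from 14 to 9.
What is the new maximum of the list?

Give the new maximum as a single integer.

Answer: 49

Derivation:
Old max = 49 (at index 2)
Change: A[1] 14 -> 9
Changed element was NOT the old max.
  New max = max(old_max, new_val) = max(49, 9) = 49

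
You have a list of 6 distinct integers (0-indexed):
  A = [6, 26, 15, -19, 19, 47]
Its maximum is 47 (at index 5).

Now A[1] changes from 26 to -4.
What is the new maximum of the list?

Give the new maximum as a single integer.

Old max = 47 (at index 5)
Change: A[1] 26 -> -4
Changed element was NOT the old max.
  New max = max(old_max, new_val) = max(47, -4) = 47

Answer: 47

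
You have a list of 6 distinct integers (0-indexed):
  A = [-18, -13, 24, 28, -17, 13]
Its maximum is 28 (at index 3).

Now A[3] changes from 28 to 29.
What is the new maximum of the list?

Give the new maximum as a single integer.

Answer: 29

Derivation:
Old max = 28 (at index 3)
Change: A[3] 28 -> 29
Changed element WAS the max -> may need rescan.
  Max of remaining elements: 24
  New max = max(29, 24) = 29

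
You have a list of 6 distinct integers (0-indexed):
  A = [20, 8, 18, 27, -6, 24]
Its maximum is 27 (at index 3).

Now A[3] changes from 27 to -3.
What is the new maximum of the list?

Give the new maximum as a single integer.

Answer: 24

Derivation:
Old max = 27 (at index 3)
Change: A[3] 27 -> -3
Changed element WAS the max -> may need rescan.
  Max of remaining elements: 24
  New max = max(-3, 24) = 24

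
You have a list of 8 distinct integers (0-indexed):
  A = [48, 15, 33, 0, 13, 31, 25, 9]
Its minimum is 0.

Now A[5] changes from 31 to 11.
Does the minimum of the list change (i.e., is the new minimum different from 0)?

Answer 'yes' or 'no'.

Answer: no

Derivation:
Old min = 0
Change: A[5] 31 -> 11
Changed element was NOT the min; min changes only if 11 < 0.
New min = 0; changed? no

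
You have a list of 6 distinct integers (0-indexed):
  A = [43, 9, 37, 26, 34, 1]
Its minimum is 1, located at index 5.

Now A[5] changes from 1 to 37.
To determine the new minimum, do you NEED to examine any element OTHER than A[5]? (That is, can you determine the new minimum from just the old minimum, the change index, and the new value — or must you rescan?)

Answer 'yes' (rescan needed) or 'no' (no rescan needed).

Old min = 1 at index 5
Change at index 5: 1 -> 37
Index 5 WAS the min and new value 37 > old min 1. Must rescan other elements to find the new min.
Needs rescan: yes

Answer: yes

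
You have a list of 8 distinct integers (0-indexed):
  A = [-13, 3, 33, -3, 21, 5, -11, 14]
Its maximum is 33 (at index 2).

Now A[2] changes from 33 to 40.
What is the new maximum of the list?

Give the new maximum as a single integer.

Old max = 33 (at index 2)
Change: A[2] 33 -> 40
Changed element WAS the max -> may need rescan.
  Max of remaining elements: 21
  New max = max(40, 21) = 40

Answer: 40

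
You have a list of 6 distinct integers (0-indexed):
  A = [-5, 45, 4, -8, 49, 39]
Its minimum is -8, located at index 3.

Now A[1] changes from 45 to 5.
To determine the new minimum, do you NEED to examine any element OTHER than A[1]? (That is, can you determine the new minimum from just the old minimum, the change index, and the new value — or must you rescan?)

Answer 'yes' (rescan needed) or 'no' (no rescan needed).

Answer: no

Derivation:
Old min = -8 at index 3
Change at index 1: 45 -> 5
Index 1 was NOT the min. New min = min(-8, 5). No rescan of other elements needed.
Needs rescan: no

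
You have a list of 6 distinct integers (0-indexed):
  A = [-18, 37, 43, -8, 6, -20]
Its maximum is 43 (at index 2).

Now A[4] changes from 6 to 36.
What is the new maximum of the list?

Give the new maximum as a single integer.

Old max = 43 (at index 2)
Change: A[4] 6 -> 36
Changed element was NOT the old max.
  New max = max(old_max, new_val) = max(43, 36) = 43

Answer: 43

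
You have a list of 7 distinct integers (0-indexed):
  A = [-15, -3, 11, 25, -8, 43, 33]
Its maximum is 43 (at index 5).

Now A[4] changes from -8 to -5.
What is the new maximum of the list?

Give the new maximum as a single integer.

Old max = 43 (at index 5)
Change: A[4] -8 -> -5
Changed element was NOT the old max.
  New max = max(old_max, new_val) = max(43, -5) = 43

Answer: 43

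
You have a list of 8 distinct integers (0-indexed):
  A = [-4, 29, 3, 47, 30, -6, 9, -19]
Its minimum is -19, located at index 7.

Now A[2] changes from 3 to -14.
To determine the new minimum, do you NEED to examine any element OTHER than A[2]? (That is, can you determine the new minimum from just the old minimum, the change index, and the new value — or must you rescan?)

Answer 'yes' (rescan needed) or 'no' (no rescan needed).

Answer: no

Derivation:
Old min = -19 at index 7
Change at index 2: 3 -> -14
Index 2 was NOT the min. New min = min(-19, -14). No rescan of other elements needed.
Needs rescan: no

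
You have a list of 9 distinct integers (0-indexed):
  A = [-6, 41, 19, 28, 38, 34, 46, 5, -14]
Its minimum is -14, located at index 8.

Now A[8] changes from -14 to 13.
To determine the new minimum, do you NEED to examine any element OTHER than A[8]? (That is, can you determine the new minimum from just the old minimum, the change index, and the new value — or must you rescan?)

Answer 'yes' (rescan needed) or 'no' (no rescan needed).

Answer: yes

Derivation:
Old min = -14 at index 8
Change at index 8: -14 -> 13
Index 8 WAS the min and new value 13 > old min -14. Must rescan other elements to find the new min.
Needs rescan: yes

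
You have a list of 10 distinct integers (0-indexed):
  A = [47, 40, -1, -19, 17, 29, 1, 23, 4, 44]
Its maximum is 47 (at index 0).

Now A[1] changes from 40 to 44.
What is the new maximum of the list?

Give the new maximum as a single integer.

Answer: 47

Derivation:
Old max = 47 (at index 0)
Change: A[1] 40 -> 44
Changed element was NOT the old max.
  New max = max(old_max, new_val) = max(47, 44) = 47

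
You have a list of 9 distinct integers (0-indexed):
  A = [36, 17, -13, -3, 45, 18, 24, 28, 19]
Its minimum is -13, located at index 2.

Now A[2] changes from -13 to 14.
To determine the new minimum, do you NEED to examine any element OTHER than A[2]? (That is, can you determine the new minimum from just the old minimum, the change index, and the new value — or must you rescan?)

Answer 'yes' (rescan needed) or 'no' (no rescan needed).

Old min = -13 at index 2
Change at index 2: -13 -> 14
Index 2 WAS the min and new value 14 > old min -13. Must rescan other elements to find the new min.
Needs rescan: yes

Answer: yes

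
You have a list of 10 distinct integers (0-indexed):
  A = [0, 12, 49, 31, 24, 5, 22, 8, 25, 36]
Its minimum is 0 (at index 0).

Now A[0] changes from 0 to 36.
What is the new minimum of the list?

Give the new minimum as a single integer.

Answer: 5

Derivation:
Old min = 0 (at index 0)
Change: A[0] 0 -> 36
Changed element WAS the min. Need to check: is 36 still <= all others?
  Min of remaining elements: 5
  New min = min(36, 5) = 5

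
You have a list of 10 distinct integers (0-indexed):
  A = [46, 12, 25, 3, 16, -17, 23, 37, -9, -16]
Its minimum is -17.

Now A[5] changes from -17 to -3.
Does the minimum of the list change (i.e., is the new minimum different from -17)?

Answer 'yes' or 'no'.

Old min = -17
Change: A[5] -17 -> -3
Changed element was the min; new min must be rechecked.
New min = -16; changed? yes

Answer: yes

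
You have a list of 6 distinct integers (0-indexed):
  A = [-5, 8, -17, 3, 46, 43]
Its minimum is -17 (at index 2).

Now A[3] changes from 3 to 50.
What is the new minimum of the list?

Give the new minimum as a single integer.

Old min = -17 (at index 2)
Change: A[3] 3 -> 50
Changed element was NOT the old min.
  New min = min(old_min, new_val) = min(-17, 50) = -17

Answer: -17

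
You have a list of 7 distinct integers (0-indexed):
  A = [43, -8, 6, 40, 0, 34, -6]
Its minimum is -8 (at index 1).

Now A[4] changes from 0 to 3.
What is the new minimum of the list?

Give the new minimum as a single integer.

Old min = -8 (at index 1)
Change: A[4] 0 -> 3
Changed element was NOT the old min.
  New min = min(old_min, new_val) = min(-8, 3) = -8

Answer: -8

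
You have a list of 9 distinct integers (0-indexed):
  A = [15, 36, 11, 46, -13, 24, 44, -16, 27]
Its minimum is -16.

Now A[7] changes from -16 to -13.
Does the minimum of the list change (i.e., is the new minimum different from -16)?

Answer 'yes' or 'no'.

Old min = -16
Change: A[7] -16 -> -13
Changed element was the min; new min must be rechecked.
New min = -13; changed? yes

Answer: yes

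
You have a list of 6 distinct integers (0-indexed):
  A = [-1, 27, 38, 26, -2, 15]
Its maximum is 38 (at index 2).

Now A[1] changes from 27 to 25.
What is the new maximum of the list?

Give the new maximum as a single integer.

Old max = 38 (at index 2)
Change: A[1] 27 -> 25
Changed element was NOT the old max.
  New max = max(old_max, new_val) = max(38, 25) = 38

Answer: 38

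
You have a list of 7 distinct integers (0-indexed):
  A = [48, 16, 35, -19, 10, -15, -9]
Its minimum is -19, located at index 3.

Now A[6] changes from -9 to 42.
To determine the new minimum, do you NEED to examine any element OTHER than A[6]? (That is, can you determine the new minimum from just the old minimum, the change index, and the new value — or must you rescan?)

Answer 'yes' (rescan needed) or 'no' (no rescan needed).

Old min = -19 at index 3
Change at index 6: -9 -> 42
Index 6 was NOT the min. New min = min(-19, 42). No rescan of other elements needed.
Needs rescan: no

Answer: no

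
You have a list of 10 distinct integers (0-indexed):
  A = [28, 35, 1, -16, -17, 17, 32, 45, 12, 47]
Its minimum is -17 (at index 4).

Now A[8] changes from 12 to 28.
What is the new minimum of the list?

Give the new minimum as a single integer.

Old min = -17 (at index 4)
Change: A[8] 12 -> 28
Changed element was NOT the old min.
  New min = min(old_min, new_val) = min(-17, 28) = -17

Answer: -17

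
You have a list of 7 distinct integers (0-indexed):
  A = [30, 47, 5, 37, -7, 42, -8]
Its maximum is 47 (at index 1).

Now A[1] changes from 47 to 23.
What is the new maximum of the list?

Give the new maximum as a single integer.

Old max = 47 (at index 1)
Change: A[1] 47 -> 23
Changed element WAS the max -> may need rescan.
  Max of remaining elements: 42
  New max = max(23, 42) = 42

Answer: 42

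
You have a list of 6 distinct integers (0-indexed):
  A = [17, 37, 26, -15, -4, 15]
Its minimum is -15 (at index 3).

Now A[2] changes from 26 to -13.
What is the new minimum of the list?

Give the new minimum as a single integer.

Answer: -15

Derivation:
Old min = -15 (at index 3)
Change: A[2] 26 -> -13
Changed element was NOT the old min.
  New min = min(old_min, new_val) = min(-15, -13) = -15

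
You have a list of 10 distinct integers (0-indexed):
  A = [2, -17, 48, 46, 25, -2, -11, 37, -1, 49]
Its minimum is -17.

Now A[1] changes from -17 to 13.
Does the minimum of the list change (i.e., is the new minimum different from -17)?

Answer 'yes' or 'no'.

Old min = -17
Change: A[1] -17 -> 13
Changed element was the min; new min must be rechecked.
New min = -11; changed? yes

Answer: yes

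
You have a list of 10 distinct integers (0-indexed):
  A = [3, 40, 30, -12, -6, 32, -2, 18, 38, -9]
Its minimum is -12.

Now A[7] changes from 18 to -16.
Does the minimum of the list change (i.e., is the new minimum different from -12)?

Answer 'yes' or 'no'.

Answer: yes

Derivation:
Old min = -12
Change: A[7] 18 -> -16
Changed element was NOT the min; min changes only if -16 < -12.
New min = -16; changed? yes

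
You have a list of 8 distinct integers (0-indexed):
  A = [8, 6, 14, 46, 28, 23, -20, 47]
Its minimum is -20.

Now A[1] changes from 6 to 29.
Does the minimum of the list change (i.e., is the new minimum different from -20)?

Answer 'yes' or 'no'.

Old min = -20
Change: A[1] 6 -> 29
Changed element was NOT the min; min changes only if 29 < -20.
New min = -20; changed? no

Answer: no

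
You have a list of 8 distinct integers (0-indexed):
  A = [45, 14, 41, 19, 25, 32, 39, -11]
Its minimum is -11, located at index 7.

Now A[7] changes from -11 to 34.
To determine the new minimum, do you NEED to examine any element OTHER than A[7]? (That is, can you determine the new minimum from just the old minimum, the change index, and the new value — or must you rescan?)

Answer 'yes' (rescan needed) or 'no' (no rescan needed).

Answer: yes

Derivation:
Old min = -11 at index 7
Change at index 7: -11 -> 34
Index 7 WAS the min and new value 34 > old min -11. Must rescan other elements to find the new min.
Needs rescan: yes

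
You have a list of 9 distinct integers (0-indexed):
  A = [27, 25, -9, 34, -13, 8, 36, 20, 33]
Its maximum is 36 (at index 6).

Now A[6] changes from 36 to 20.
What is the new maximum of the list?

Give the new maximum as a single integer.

Old max = 36 (at index 6)
Change: A[6] 36 -> 20
Changed element WAS the max -> may need rescan.
  Max of remaining elements: 34
  New max = max(20, 34) = 34

Answer: 34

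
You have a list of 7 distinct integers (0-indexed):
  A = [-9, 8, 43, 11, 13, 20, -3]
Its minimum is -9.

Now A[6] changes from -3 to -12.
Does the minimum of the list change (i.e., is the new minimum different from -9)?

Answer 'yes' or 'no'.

Old min = -9
Change: A[6] -3 -> -12
Changed element was NOT the min; min changes only if -12 < -9.
New min = -12; changed? yes

Answer: yes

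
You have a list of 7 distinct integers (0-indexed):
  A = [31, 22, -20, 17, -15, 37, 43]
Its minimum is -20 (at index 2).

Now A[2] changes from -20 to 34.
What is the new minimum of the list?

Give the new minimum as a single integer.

Old min = -20 (at index 2)
Change: A[2] -20 -> 34
Changed element WAS the min. Need to check: is 34 still <= all others?
  Min of remaining elements: -15
  New min = min(34, -15) = -15

Answer: -15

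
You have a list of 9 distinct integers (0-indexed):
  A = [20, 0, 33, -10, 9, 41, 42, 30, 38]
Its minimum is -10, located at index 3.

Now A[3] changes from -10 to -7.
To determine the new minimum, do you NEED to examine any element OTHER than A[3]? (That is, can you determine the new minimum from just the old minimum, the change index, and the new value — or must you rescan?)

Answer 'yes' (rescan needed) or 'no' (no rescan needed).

Answer: yes

Derivation:
Old min = -10 at index 3
Change at index 3: -10 -> -7
Index 3 WAS the min and new value -7 > old min -10. Must rescan other elements to find the new min.
Needs rescan: yes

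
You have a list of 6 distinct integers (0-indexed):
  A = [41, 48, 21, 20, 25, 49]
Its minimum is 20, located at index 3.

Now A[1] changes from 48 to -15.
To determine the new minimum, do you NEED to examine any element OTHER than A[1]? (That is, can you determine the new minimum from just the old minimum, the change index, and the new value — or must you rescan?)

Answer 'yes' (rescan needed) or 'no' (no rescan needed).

Answer: no

Derivation:
Old min = 20 at index 3
Change at index 1: 48 -> -15
Index 1 was NOT the min. New min = min(20, -15). No rescan of other elements needed.
Needs rescan: no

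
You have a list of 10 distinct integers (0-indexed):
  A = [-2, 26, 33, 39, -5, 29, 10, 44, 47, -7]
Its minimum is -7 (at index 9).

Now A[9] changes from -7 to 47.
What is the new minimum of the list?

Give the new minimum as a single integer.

Old min = -7 (at index 9)
Change: A[9] -7 -> 47
Changed element WAS the min. Need to check: is 47 still <= all others?
  Min of remaining elements: -5
  New min = min(47, -5) = -5

Answer: -5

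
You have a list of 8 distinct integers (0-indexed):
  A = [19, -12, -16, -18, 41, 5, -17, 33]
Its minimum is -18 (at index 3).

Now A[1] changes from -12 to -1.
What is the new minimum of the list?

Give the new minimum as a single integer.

Old min = -18 (at index 3)
Change: A[1] -12 -> -1
Changed element was NOT the old min.
  New min = min(old_min, new_val) = min(-18, -1) = -18

Answer: -18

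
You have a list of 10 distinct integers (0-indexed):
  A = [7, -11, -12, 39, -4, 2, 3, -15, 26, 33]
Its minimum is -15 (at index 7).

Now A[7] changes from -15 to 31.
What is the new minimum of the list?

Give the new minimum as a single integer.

Old min = -15 (at index 7)
Change: A[7] -15 -> 31
Changed element WAS the min. Need to check: is 31 still <= all others?
  Min of remaining elements: -12
  New min = min(31, -12) = -12

Answer: -12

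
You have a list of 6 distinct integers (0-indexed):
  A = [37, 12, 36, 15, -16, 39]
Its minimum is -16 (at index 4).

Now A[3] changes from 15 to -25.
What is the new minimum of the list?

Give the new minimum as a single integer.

Old min = -16 (at index 4)
Change: A[3] 15 -> -25
Changed element was NOT the old min.
  New min = min(old_min, new_val) = min(-16, -25) = -25

Answer: -25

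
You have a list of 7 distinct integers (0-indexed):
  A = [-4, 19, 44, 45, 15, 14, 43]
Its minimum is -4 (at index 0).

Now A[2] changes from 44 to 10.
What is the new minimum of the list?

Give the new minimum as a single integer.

Old min = -4 (at index 0)
Change: A[2] 44 -> 10
Changed element was NOT the old min.
  New min = min(old_min, new_val) = min(-4, 10) = -4

Answer: -4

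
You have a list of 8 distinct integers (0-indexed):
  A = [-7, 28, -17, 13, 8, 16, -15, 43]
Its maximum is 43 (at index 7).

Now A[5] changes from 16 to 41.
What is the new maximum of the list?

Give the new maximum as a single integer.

Answer: 43

Derivation:
Old max = 43 (at index 7)
Change: A[5] 16 -> 41
Changed element was NOT the old max.
  New max = max(old_max, new_val) = max(43, 41) = 43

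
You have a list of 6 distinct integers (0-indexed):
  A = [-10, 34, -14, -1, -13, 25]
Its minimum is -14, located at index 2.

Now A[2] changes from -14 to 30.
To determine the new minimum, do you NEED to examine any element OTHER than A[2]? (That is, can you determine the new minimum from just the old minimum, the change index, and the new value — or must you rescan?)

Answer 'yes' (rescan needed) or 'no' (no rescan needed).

Answer: yes

Derivation:
Old min = -14 at index 2
Change at index 2: -14 -> 30
Index 2 WAS the min and new value 30 > old min -14. Must rescan other elements to find the new min.
Needs rescan: yes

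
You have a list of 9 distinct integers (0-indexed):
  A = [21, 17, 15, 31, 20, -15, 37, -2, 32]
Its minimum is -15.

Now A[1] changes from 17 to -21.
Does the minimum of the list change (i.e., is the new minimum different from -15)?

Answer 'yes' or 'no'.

Answer: yes

Derivation:
Old min = -15
Change: A[1] 17 -> -21
Changed element was NOT the min; min changes only if -21 < -15.
New min = -21; changed? yes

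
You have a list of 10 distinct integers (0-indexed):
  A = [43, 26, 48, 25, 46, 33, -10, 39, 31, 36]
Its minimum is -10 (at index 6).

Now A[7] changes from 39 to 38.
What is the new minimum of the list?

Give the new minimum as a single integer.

Answer: -10

Derivation:
Old min = -10 (at index 6)
Change: A[7] 39 -> 38
Changed element was NOT the old min.
  New min = min(old_min, new_val) = min(-10, 38) = -10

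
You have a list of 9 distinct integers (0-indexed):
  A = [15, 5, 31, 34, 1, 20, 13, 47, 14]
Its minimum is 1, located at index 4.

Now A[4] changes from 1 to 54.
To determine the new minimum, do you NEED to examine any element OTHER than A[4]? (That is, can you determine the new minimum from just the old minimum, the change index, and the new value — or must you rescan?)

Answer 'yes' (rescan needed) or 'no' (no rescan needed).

Old min = 1 at index 4
Change at index 4: 1 -> 54
Index 4 WAS the min and new value 54 > old min 1. Must rescan other elements to find the new min.
Needs rescan: yes

Answer: yes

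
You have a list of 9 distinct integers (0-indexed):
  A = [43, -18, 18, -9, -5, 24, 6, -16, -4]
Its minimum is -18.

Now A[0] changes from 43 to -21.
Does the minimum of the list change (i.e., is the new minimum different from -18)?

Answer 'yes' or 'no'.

Answer: yes

Derivation:
Old min = -18
Change: A[0] 43 -> -21
Changed element was NOT the min; min changes only if -21 < -18.
New min = -21; changed? yes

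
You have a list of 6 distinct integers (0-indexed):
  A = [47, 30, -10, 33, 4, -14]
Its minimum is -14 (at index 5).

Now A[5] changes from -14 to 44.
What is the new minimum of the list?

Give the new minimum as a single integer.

Old min = -14 (at index 5)
Change: A[5] -14 -> 44
Changed element WAS the min. Need to check: is 44 still <= all others?
  Min of remaining elements: -10
  New min = min(44, -10) = -10

Answer: -10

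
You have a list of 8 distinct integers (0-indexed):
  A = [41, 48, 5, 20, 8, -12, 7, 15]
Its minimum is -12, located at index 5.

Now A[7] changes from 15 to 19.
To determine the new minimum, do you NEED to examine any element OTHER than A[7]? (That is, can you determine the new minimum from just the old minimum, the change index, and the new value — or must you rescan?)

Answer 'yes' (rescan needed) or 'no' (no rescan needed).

Answer: no

Derivation:
Old min = -12 at index 5
Change at index 7: 15 -> 19
Index 7 was NOT the min. New min = min(-12, 19). No rescan of other elements needed.
Needs rescan: no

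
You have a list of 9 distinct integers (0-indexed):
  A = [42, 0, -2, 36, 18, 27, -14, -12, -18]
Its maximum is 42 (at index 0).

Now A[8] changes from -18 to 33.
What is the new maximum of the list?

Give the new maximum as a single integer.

Answer: 42

Derivation:
Old max = 42 (at index 0)
Change: A[8] -18 -> 33
Changed element was NOT the old max.
  New max = max(old_max, new_val) = max(42, 33) = 42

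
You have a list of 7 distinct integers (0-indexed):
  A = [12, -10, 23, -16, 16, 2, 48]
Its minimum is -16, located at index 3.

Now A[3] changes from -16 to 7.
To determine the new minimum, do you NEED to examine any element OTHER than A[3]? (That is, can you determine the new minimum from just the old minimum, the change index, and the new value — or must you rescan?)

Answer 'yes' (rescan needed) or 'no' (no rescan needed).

Old min = -16 at index 3
Change at index 3: -16 -> 7
Index 3 WAS the min and new value 7 > old min -16. Must rescan other elements to find the new min.
Needs rescan: yes

Answer: yes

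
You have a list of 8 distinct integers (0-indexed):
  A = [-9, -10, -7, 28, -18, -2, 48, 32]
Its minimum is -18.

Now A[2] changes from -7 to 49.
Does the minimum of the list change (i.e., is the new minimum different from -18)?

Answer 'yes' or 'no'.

Old min = -18
Change: A[2] -7 -> 49
Changed element was NOT the min; min changes only if 49 < -18.
New min = -18; changed? no

Answer: no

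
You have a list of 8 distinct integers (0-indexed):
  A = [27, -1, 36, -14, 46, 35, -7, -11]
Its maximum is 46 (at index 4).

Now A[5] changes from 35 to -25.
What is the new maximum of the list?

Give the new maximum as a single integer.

Old max = 46 (at index 4)
Change: A[5] 35 -> -25
Changed element was NOT the old max.
  New max = max(old_max, new_val) = max(46, -25) = 46

Answer: 46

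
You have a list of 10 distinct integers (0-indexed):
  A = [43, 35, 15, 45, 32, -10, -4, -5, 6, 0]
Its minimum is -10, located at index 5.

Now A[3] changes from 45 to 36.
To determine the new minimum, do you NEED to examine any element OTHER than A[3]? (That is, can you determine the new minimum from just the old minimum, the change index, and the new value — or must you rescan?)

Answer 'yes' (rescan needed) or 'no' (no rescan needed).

Answer: no

Derivation:
Old min = -10 at index 5
Change at index 3: 45 -> 36
Index 3 was NOT the min. New min = min(-10, 36). No rescan of other elements needed.
Needs rescan: no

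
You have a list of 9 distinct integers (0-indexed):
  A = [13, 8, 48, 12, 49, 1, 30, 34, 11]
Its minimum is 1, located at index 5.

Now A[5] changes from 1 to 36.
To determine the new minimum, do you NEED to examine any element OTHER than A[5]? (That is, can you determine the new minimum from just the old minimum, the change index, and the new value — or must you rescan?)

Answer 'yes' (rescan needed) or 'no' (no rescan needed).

Answer: yes

Derivation:
Old min = 1 at index 5
Change at index 5: 1 -> 36
Index 5 WAS the min and new value 36 > old min 1. Must rescan other elements to find the new min.
Needs rescan: yes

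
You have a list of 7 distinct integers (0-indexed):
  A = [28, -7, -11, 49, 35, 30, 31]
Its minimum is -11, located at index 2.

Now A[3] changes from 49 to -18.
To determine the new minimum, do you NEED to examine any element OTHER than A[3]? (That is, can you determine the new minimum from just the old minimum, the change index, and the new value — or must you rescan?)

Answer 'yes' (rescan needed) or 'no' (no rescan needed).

Old min = -11 at index 2
Change at index 3: 49 -> -18
Index 3 was NOT the min. New min = min(-11, -18). No rescan of other elements needed.
Needs rescan: no

Answer: no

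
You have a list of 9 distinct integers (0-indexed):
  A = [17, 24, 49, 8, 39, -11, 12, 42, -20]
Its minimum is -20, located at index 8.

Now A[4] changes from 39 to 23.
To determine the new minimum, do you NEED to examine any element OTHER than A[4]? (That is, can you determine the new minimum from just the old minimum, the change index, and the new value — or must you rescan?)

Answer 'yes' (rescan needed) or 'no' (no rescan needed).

Answer: no

Derivation:
Old min = -20 at index 8
Change at index 4: 39 -> 23
Index 4 was NOT the min. New min = min(-20, 23). No rescan of other elements needed.
Needs rescan: no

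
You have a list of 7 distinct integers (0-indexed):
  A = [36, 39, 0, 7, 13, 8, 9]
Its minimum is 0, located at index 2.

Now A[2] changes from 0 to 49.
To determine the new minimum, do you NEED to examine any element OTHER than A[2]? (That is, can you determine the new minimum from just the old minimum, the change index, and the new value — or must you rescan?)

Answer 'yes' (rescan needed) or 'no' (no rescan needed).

Answer: yes

Derivation:
Old min = 0 at index 2
Change at index 2: 0 -> 49
Index 2 WAS the min and new value 49 > old min 0. Must rescan other elements to find the new min.
Needs rescan: yes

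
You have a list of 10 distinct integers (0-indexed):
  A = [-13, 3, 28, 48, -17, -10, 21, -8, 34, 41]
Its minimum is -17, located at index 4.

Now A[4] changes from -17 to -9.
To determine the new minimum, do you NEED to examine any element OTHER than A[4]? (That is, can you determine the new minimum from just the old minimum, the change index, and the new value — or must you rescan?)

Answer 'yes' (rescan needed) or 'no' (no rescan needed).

Answer: yes

Derivation:
Old min = -17 at index 4
Change at index 4: -17 -> -9
Index 4 WAS the min and new value -9 > old min -17. Must rescan other elements to find the new min.
Needs rescan: yes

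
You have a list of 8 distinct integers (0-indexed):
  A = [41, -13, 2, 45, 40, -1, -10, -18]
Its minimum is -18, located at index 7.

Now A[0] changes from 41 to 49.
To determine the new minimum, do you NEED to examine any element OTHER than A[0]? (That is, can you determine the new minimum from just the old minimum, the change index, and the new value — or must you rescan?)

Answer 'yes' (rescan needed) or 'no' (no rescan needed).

Old min = -18 at index 7
Change at index 0: 41 -> 49
Index 0 was NOT the min. New min = min(-18, 49). No rescan of other elements needed.
Needs rescan: no

Answer: no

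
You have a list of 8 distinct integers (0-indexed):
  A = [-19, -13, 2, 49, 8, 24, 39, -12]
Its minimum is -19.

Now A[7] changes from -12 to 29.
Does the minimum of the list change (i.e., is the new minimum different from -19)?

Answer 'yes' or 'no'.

Answer: no

Derivation:
Old min = -19
Change: A[7] -12 -> 29
Changed element was NOT the min; min changes only if 29 < -19.
New min = -19; changed? no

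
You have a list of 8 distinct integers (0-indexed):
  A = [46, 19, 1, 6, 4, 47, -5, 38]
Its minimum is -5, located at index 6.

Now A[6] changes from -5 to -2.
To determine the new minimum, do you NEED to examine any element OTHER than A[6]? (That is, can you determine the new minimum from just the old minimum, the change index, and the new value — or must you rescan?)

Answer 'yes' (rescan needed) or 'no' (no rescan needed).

Answer: yes

Derivation:
Old min = -5 at index 6
Change at index 6: -5 -> -2
Index 6 WAS the min and new value -2 > old min -5. Must rescan other elements to find the new min.
Needs rescan: yes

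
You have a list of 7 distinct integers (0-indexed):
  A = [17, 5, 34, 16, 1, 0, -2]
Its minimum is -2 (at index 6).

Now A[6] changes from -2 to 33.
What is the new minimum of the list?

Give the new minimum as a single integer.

Answer: 0

Derivation:
Old min = -2 (at index 6)
Change: A[6] -2 -> 33
Changed element WAS the min. Need to check: is 33 still <= all others?
  Min of remaining elements: 0
  New min = min(33, 0) = 0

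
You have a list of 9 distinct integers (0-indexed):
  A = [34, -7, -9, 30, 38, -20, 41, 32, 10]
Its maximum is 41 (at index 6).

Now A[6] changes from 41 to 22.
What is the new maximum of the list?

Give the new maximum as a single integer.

Old max = 41 (at index 6)
Change: A[6] 41 -> 22
Changed element WAS the max -> may need rescan.
  Max of remaining elements: 38
  New max = max(22, 38) = 38

Answer: 38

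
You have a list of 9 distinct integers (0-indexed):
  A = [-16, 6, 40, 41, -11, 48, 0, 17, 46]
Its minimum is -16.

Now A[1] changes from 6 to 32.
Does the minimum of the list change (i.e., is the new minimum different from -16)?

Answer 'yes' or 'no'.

Answer: no

Derivation:
Old min = -16
Change: A[1] 6 -> 32
Changed element was NOT the min; min changes only if 32 < -16.
New min = -16; changed? no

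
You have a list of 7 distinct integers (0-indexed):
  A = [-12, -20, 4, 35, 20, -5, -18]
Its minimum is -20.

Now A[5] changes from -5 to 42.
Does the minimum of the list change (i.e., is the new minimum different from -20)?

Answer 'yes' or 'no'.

Old min = -20
Change: A[5] -5 -> 42
Changed element was NOT the min; min changes only if 42 < -20.
New min = -20; changed? no

Answer: no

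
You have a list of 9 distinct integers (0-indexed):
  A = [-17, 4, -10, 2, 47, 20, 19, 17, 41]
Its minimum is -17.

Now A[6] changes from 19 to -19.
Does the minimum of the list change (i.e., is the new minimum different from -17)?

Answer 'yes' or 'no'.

Answer: yes

Derivation:
Old min = -17
Change: A[6] 19 -> -19
Changed element was NOT the min; min changes only if -19 < -17.
New min = -19; changed? yes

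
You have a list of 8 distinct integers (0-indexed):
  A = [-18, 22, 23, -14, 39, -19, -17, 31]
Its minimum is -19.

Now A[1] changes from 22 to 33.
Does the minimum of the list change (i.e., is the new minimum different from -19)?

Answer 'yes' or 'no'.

Answer: no

Derivation:
Old min = -19
Change: A[1] 22 -> 33
Changed element was NOT the min; min changes only if 33 < -19.
New min = -19; changed? no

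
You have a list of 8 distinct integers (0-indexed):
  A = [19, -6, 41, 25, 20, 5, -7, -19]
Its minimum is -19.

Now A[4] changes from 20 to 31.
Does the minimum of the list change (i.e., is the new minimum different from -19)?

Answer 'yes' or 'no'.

Old min = -19
Change: A[4] 20 -> 31
Changed element was NOT the min; min changes only if 31 < -19.
New min = -19; changed? no

Answer: no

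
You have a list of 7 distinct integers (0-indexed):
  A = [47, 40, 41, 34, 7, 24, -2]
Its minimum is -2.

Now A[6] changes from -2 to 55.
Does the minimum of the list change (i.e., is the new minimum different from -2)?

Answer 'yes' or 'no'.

Answer: yes

Derivation:
Old min = -2
Change: A[6] -2 -> 55
Changed element was the min; new min must be rechecked.
New min = 7; changed? yes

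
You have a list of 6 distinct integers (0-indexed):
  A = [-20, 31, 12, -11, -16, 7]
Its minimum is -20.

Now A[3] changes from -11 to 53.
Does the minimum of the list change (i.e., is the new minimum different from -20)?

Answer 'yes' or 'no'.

Old min = -20
Change: A[3] -11 -> 53
Changed element was NOT the min; min changes only if 53 < -20.
New min = -20; changed? no

Answer: no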